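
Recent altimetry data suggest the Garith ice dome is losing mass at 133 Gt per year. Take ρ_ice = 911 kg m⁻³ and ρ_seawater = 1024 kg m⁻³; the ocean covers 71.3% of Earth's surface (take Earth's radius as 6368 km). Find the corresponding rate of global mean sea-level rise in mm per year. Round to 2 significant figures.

ρ_w = 1024 kg m⁻³. Annual water volume added = 133 Gt / ρ_w = 1.330×10^14 kg / 1024 kg m⁻³ = 1.299×10^11 m³.
Δh per year = 1.299×10^11 / 3.63×10^14 = 3.57×10^-4 m = 0.36 mm.

≈ 0.36 mm/yr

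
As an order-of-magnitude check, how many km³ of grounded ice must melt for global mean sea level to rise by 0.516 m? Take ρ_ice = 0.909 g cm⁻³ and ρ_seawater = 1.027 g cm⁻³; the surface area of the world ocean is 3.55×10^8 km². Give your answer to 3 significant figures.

≈ 2.07×10^5 km³

Required water volume = Δh × A = 0.516 m × 3.55×10^14 m² = 1.832×10^14 m³ = 1.832×10^5 km³.
Ice volume = water volume × ρ_w/ρ_ice = 1.832×10^5 × 1027/909 = 2.07×10^5 km³.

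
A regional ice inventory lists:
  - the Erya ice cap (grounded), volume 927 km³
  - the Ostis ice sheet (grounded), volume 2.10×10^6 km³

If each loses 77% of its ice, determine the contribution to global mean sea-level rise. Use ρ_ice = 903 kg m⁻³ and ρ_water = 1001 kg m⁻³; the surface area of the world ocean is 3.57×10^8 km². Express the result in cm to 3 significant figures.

Erya: 0.77 × 927 km³ × (903/1001) = 643.9 km³ of water.
Ostis: 0.77 × 2.10×10^6 km³ × (903/1001) = 1.459×10^6 km³ of water.
Total added water ≈ 1.459×10^15 m³ over 3.57×10^14 m² → Δh = 4.09 m = 409 cm.

≈ 409 cm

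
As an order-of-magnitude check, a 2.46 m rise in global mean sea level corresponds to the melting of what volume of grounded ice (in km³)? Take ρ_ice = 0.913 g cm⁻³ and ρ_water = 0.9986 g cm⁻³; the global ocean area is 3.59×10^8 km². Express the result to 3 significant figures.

≈ 9.66×10^5 km³

Required water volume = Δh × A = 2.46 m × 3.59×10^14 m² = 8.831×10^14 m³ = 8.831×10^5 km³.
Ice volume = water volume × ρ_w/ρ_ice = 8.831×10^5 × 998.6/913 = 9.66×10^5 km³.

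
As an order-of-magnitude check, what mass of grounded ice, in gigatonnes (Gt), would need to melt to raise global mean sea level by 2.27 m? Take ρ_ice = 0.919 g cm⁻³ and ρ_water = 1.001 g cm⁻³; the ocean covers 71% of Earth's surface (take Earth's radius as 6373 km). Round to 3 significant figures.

≈ 8.23×10^5 Gt

Required water volume = Δh × A = 2.27 m × 3.62×10^14 m² = 8.226×10^14 m³.
ρ_w = 1.001 g cm⁻³ = 1001 kg m⁻³, so the mass of water = 8.226×10^14 m³ × 1001 kg m⁻³ = 8.234×10^17 kg = 8.23×10^5 Gt (and the same mass of ice, by conservation).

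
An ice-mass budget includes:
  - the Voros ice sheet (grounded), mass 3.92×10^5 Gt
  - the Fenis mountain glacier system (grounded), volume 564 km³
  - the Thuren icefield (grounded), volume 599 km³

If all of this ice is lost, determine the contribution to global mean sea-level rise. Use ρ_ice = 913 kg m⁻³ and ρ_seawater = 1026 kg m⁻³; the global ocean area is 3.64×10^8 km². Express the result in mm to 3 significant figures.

≈ 1050 mm

Voros: 3.92×10^5 Gt = 3.920×10^17 kg; dividing by ρ_w = 1026 kg m⁻³ gives 3.821×10^14 m³ of water.
Fenis: 564 km³ × (913/1026) = 501.9 km³ of water.
Thuren: 599 km³ × (913/1026) = 533.0 km³ of water.
Total added water ≈ 3.831×10^14 m³ over 3.64×10^14 m² → Δh = 1.05 m = 1050 mm.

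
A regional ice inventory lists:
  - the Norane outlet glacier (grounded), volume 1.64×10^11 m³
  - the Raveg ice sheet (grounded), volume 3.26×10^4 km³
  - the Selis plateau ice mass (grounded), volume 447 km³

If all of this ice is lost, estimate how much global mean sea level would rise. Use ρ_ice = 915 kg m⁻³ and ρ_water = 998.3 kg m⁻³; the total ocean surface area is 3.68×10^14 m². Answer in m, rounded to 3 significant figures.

Norane: 1.64×10^11 m³ × (915/998.3) = 1.503×10^11 m³ of water.
Raveg: 3.26×10^4 km³ × (915/998.3) = 2.988×10^4 km³ of water.
Selis: 447 km³ × (915/998.3) = 409.7 km³ of water.
Total added water ≈ 3.044×10^13 m³ over 3.68×10^14 m² → Δh = 0.0827 m.

≈ 0.0827 m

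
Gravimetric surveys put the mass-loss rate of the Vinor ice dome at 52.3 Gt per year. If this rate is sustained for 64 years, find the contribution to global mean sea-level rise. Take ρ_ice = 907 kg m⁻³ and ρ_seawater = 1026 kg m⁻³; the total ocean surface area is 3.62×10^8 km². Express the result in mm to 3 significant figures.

≈ 9.01 mm

Total mass lost = 52.3 Gt/yr × 64 yr = 3347 Gt = 3.347×10^15 kg.
ρ_w = 1026 kg m⁻³, so water volume = 3.347×10^15 / 1026 = 3.262×10^12 m³.
Δh = 3.262×10^12 / 3.62×10^14 = 9.01×10^-3 m = 9.01 mm.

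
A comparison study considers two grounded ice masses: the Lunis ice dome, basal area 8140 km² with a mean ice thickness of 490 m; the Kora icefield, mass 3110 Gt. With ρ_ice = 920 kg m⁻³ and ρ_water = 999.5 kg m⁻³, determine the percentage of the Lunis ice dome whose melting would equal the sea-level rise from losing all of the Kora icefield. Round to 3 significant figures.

≈ 84.8 %

Equal sea-level rise means equal mass of meltwater, i.e. equal mass of ice lost.
Ice mass of Kora: 3.110×10^15 kg; ice mass of Lunis: 3.670×10^15 kg.
Fraction required = 3.110×10^15 / 3.670×10^15 = 0.848 → 84.8 %.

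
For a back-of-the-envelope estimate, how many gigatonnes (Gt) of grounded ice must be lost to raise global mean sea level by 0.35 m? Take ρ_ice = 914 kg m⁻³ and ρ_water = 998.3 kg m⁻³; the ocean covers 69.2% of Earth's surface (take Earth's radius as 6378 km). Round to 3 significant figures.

Required water volume = Δh × A = 0.35 m × 3.54×10^14 m² = 1.238×10^14 m³.
ρ_w = 998.3 kg m⁻³, so the mass of water = 1.238×10^14 m³ × 998.3 kg m⁻³ = 1.236×10^17 kg = 1.24×10^5 Gt (and the same mass of ice, by conservation).

≈ 1.24×10^5 Gt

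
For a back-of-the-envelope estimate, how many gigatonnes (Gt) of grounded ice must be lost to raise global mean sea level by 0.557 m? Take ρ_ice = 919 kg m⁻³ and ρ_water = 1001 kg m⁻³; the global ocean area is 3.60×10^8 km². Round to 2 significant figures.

≈ 2.0×10^5 Gt

Required water volume = Δh × A = 0.557 m × 3.60×10^14 m² = 2.005×10^14 m³.
ρ_w = 1001 kg m⁻³, so the mass of water = 2.005×10^14 m³ × 1001 kg m⁻³ = 2.007×10^17 kg = 2.0×10^5 Gt (and the same mass of ice, by conservation).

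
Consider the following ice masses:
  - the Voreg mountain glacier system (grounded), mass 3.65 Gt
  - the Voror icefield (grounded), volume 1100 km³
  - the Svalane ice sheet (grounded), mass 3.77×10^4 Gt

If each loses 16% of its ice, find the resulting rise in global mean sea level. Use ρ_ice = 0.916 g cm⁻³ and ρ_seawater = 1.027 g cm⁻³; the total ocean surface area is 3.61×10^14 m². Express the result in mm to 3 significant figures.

≈ 16.7 mm

Voreg: 0.16 × 3.65 Gt = 5.840×10^11 kg; dividing by ρ_w = 1.027 g cm⁻³ = 1027 kg m⁻³ gives 5.686×10^8 m³ of water.
Voror: 0.16 × 1100 km³ × (916/1027) = 157.0 km³ of water.
Svalane: 0.16 × 3.77×10^4 Gt = 6.032×10^15 kg; dividing by ρ_w = 1027 kg m⁻³ gives 5.873×10^12 m³ of water.
Total added water ≈ 6.031×10^12 m³ over 3.61×10^14 m² → Δh = 0.0167 m = 16.7 mm.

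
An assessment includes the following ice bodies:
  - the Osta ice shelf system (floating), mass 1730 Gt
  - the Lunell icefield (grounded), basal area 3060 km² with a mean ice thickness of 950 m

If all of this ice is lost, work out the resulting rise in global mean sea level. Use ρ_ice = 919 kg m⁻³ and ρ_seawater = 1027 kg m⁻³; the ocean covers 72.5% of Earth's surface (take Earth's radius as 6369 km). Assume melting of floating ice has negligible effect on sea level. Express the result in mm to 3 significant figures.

The Osta ice shelf system is floating and already displaces its own weight of water, so its melt adds essentially nothing to sea level.
Lunell: ice volume = 3060 km² × 950 m = 2907 km³; 2907 × (919/1027) = 2601 km³ of water.
Total added water ≈ 2.601×10^12 m³ over 3.70×10^14 m² → Δh = 7.04×10^-3 m = 7.04 mm.

≈ 7.04 mm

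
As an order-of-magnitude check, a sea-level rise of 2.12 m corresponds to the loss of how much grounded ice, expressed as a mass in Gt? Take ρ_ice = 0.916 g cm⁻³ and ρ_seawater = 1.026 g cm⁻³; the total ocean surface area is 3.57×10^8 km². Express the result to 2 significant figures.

≈ 7.8×10^5 Gt

Required water volume = Δh × A = 2.12 m × 3.57×10^14 m² = 7.568×10^14 m³.
ρ_w = 1.026 g cm⁻³ = 1026 kg m⁻³, so the mass of water = 7.568×10^14 m³ × 1026 kg m⁻³ = 7.765×10^17 kg = 7.8×10^5 Gt (and the same mass of ice, by conservation).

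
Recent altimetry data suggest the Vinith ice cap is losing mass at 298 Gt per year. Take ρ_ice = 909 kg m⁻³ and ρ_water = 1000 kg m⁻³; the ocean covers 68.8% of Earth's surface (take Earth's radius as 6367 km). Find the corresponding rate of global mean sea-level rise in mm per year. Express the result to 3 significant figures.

≈ 0.850 mm/yr

ρ_w = 1000 kg m⁻³. Annual water volume added = 298 Gt / ρ_w = 2.980×10^14 kg / 1000 kg m⁻³ = 2.980×10^11 m³.
Δh per year = 2.980×10^11 / 3.50×10^14 = 8.50×10^-4 m = 0.850 mm.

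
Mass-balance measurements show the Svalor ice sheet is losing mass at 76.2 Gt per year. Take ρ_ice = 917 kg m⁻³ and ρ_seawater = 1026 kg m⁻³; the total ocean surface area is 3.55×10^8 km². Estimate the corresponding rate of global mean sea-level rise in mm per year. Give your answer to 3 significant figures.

≈ 0.209 mm/yr

ρ_w = 1026 kg m⁻³. Annual water volume added = 76.2 Gt / ρ_w = 7.620×10^13 kg / 1026 kg m⁻³ = 7.427×10^10 m³.
Δh per year = 7.427×10^10 / 3.55×10^14 = 2.09×10^-4 m = 0.209 mm.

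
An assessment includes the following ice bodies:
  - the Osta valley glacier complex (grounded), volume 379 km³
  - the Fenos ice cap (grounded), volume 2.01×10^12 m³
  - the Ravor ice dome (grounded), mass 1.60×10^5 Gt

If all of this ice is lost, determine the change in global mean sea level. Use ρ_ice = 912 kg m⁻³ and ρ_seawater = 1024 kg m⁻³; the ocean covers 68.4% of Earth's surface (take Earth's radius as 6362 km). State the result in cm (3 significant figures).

Osta: 379 km³ × (912/1024) = 337.5 km³ of water.
Fenos: 2.01×10^12 m³ × (912/1024) = 1.790×10^12 m³ of water.
Ravor: 1.60×10^5 Gt = 1.600×10^17 kg; dividing by ρ_w = 1024 kg m⁻³ gives 1.562×10^14 m³ of water.
Total added water ≈ 1.584×10^14 m³ over 3.48×10^14 m² → Δh = 0.455 m = 45.5 cm.

≈ 45.5 cm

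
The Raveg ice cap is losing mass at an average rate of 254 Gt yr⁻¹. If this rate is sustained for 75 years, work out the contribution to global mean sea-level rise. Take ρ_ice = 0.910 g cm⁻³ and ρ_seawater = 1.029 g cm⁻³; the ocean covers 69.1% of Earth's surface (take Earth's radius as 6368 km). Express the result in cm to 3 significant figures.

≈ 5.26 cm

Total mass lost = 254 Gt/yr × 75 yr = 1.905×10^4 Gt = 1.905×10^16 kg.
ρ_w = 1.029 g cm⁻³ = 1029 kg m⁻³, so water volume = 1.905×10^16 / 1029 = 1.851×10^13 m³.
Δh = 1.851×10^13 / 3.52×10^14 = 0.0526 m = 5.26 cm.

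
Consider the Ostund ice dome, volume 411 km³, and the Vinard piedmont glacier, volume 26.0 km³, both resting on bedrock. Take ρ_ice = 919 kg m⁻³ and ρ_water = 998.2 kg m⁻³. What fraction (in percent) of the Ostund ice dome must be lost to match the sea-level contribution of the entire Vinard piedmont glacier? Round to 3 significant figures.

Equal sea-level rise means equal mass of meltwater, i.e. equal mass of ice lost.
Ice mass of Vinard: 2.389×10^13 kg; ice mass of Ostund: 3.777×10^14 kg.
Fraction required = 2.389×10^13 / 3.777×10^14 = 0.0633 → 6.33 %.

≈ 6.33 %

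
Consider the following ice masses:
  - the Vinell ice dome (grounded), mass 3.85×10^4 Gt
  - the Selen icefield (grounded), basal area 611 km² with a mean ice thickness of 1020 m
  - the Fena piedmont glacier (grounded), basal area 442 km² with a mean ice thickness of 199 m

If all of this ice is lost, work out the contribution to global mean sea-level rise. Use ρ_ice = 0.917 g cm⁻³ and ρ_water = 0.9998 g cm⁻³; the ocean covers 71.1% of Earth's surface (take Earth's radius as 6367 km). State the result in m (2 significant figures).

≈ 0.11 m

Vinell: 3.85×10^4 Gt = 3.850×10^16 kg; dividing by ρ_w = 0.9998 g cm⁻³ = 999.8 kg m⁻³ gives 3.851×10^13 m³ of water.
Selen: ice volume = 611 km² × 1020 m = 623.2 km³; 623.2 × (917/999.8) = 571.6 km³ of water.
Fena: ice volume = 442 km² × 199 m = 87.96 km³; 87.96 × (917/999.8) = 80.67 km³ of water.
Total added water ≈ 3.916×10^13 m³ over 3.62×10^14 m² → Δh = 0.108 m.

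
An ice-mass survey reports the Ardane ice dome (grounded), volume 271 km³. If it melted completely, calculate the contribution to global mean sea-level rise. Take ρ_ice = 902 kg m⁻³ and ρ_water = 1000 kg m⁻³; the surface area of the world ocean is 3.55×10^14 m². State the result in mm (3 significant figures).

Ardane: 271 km³ × (902/1000) = 244.4 km³ of water.
Spread over 3.55×10^14 m² of ocean, Δh = 2.444×10^11 / 3.55×10^14 = 6.89×10^-4 m = 0.689 mm.

≈ 0.689 mm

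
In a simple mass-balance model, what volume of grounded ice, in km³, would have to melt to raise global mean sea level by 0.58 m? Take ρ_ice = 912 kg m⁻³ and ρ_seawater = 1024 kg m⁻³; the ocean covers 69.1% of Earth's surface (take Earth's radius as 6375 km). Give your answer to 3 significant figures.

≈ 2.30×10^5 km³

Required water volume = Δh × A = 0.58 m × 3.53×10^14 m² = 2.047×10^14 m³ = 2.047×10^5 km³.
Ice volume = water volume × ρ_w/ρ_ice = 2.047×10^5 × 1024/912 = 2.30×10^5 km³.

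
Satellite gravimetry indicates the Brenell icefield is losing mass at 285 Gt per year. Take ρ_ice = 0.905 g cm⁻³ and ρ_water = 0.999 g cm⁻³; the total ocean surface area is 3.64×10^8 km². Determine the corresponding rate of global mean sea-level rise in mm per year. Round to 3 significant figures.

≈ 0.784 mm/yr

ρ_w = 0.999 g cm⁻³ = 999 kg m⁻³. Annual water volume added = 285 Gt / ρ_w = 2.850×10^14 kg / 999 kg m⁻³ = 2.853×10^11 m³.
Δh per year = 2.853×10^11 / 3.64×10^14 = 7.84×10^-4 m = 0.784 mm.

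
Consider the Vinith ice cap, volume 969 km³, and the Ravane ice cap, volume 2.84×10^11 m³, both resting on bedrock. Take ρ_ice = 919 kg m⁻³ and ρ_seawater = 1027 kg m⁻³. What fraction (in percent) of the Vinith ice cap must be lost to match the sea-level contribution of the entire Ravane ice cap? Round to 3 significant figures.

≈ 29.3 %

Equal sea-level rise means equal mass of meltwater, i.e. equal mass of ice lost.
Ice mass of Ravane: 2.610×10^14 kg; ice mass of Vinith: 8.905×10^14 kg.
Fraction required = 2.610×10^14 / 8.905×10^14 = 0.293 → 29.3 %.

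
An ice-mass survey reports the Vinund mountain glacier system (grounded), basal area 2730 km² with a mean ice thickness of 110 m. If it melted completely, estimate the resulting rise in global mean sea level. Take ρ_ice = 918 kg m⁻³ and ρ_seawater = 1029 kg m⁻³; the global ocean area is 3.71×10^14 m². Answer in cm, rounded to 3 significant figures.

≈ 0.0722 cm

Vinund: ice volume = 2730 km² × 110 m = 300.3 km³; 300.3 × (918/1029) = 267.9 km³ of water.
Spread over 3.71×10^14 m² of ocean, Δh = 2.679×10^11 / 3.71×10^14 = 7.22×10^-4 m = 0.0722 cm.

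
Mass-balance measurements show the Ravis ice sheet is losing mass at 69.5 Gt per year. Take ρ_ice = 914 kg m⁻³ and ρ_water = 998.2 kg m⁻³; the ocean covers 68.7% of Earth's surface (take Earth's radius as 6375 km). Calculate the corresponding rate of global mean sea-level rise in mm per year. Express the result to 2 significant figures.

≈ 0.20 mm/yr

ρ_w = 998.2 kg m⁻³. Annual water volume added = 69.5 Gt / ρ_w = 6.950×10^13 kg / 998.2 kg m⁻³ = 6.963×10^10 m³.
Δh per year = 6.963×10^10 / 3.51×10^14 = 1.98×10^-4 m = 0.20 mm.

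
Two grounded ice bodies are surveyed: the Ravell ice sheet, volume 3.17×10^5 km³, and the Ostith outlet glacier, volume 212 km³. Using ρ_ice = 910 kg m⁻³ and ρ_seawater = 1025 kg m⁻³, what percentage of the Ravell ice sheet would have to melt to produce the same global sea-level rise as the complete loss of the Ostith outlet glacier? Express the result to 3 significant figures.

Equal sea-level rise means equal mass of meltwater, i.e. equal mass of ice lost.
Ice mass of Ostith: 1.929×10^14 kg; ice mass of Ravell: 2.885×10^17 kg.
Fraction required = 1.929×10^14 / 2.885×10^17 = 6.69×10^-4 → 0.0669 %.

≈ 0.0669 %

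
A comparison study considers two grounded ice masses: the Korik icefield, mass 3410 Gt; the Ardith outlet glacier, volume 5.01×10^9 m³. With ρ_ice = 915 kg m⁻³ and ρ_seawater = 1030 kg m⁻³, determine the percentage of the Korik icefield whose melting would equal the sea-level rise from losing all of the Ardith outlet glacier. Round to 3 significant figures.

≈ 0.134 %

Equal sea-level rise means equal mass of meltwater, i.e. equal mass of ice lost.
Ice mass of Ardith: 4.584×10^12 kg; ice mass of Korik: 3.410×10^15 kg.
Fraction required = 4.584×10^12 / 3.410×10^15 = 1.34×10^-3 → 0.134 %.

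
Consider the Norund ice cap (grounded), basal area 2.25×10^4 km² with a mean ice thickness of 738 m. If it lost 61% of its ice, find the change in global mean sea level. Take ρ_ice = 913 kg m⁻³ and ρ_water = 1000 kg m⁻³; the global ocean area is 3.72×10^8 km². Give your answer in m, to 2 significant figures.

Norund: ice volume = 2.25×10^4 km² × 738 m = 1.660×10^4 km³; 0.61 × 1.660×10^4 × (913/1000) = 9248 km³ of water.
Spread over 3.72×10^14 m² of ocean, Δh = 9.248×10^12 / 3.72×10^14 = 0.0249 m.

≈ 0.025 m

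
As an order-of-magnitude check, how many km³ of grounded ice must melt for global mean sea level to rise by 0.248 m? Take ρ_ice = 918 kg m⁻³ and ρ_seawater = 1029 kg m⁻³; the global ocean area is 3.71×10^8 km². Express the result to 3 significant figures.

≈ 1.03×10^5 km³

Required water volume = Δh × A = 0.248 m × 3.71×10^14 m² = 9.201×10^13 m³ = 9.201×10^4 km³.
Ice volume = water volume × ρ_w/ρ_ice = 9.201×10^4 × 1029/918 = 1.03×10^5 km³.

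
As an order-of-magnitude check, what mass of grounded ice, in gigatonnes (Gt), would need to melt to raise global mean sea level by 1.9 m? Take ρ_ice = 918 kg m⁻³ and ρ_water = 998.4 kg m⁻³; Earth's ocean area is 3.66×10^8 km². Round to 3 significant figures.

Required water volume = Δh × A = 1.9 m × 3.66×10^14 m² = 6.954×10^14 m³.
ρ_w = 998.4 kg m⁻³, so the mass of water = 6.954×10^14 m³ × 998.4 kg m⁻³ = 6.943×10^17 kg = 6.94×10^5 Gt (and the same mass of ice, by conservation).

≈ 6.94×10^5 Gt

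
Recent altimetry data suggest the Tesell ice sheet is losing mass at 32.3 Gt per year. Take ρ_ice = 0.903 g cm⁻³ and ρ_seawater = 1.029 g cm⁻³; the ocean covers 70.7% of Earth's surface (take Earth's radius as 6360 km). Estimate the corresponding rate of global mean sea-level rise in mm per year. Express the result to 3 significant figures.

≈ 0.0873 mm/yr

ρ_w = 1.029 g cm⁻³ = 1029 kg m⁻³. Annual water volume added = 32.3 Gt / ρ_w = 3.230×10^13 kg / 1029 kg m⁻³ = 3.139×10^10 m³.
Δh per year = 3.139×10^10 / 3.59×10^14 = 8.73×10^-5 m = 0.0873 mm.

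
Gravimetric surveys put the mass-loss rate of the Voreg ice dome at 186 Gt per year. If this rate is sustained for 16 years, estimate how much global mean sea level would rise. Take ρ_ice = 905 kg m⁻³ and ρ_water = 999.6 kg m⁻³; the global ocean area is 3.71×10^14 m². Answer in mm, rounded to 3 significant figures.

≈ 8.02 mm

Total mass lost = 186 Gt/yr × 16 yr = 2976 Gt = 2.976×10^15 kg.
ρ_w = 999.6 kg m⁻³, so water volume = 2.976×10^15 / 999.6 = 2.977×10^12 m³.
Δh = 2.977×10^12 / 3.71×10^14 = 8.02×10^-3 m = 8.02 mm.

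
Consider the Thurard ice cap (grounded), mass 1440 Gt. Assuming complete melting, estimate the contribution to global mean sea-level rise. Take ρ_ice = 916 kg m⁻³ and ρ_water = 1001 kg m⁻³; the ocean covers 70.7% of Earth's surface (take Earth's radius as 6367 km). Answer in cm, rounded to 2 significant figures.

Thurard: 1440 Gt = 1.440×10^15 kg; dividing by ρ_w = 1001 kg m⁻³ gives 1.439×10^12 m³ of water.
Spread over 3.60×10^14 m² of ocean, Δh = 1.439×10^12 / 3.60×10^14 = 3.99×10^-3 m = 0.40 cm.

≈ 0.40 cm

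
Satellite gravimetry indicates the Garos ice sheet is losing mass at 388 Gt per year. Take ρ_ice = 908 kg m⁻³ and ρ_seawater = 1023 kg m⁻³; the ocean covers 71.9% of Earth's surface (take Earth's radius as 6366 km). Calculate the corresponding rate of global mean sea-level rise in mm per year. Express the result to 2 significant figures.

ρ_w = 1023 kg m⁻³. Annual water volume added = 388 Gt / ρ_w = 3.880×10^14 kg / 1023 kg m⁻³ = 3.793×10^11 m³.
Δh per year = 3.793×10^11 / 3.66×10^14 = 1.04×10^-3 m = 1.0 mm.

≈ 1.0 mm/yr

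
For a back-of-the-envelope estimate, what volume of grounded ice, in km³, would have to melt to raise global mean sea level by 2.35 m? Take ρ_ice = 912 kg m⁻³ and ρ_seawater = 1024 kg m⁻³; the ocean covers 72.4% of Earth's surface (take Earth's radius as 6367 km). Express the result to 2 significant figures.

Required water volume = Δh × A = 2.35 m × 3.69×10^14 m² = 8.667×10^14 m³ = 8.667×10^5 km³.
Ice volume = water volume × ρ_w/ρ_ice = 8.667×10^5 × 1024/912 = 9.7×10^5 km³.

≈ 9.7×10^5 km³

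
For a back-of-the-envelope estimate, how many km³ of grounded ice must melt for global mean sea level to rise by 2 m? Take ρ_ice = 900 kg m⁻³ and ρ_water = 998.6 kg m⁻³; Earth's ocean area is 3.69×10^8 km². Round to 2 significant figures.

Required water volume = Δh × A = 2 m × 3.69×10^14 m² = 7.380×10^14 m³ = 7.380×10^5 km³.
Ice volume = water volume × ρ_w/ρ_ice = 7.380×10^5 × 998.6/900 = 8.2×10^5 km³.

≈ 8.2×10^5 km³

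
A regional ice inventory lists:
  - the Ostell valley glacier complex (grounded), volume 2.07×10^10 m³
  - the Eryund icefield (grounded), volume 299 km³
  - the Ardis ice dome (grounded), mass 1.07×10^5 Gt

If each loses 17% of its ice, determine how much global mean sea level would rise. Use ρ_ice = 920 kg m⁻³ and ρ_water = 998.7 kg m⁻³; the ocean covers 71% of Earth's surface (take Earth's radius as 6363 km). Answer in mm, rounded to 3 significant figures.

≈ 50.6 mm

Ostell: 0.17 × 2.07×10^10 m³ × (920/998.7) = 3.242×10^9 m³ of water.
Eryund: 0.17 × 299 km³ × (920/998.7) = 46.82 km³ of water.
Ardis: 0.17 × 1.07×10^5 Gt = 1.819×10^16 kg; dividing by ρ_w = 998.7 kg m⁻³ gives 1.821×10^13 m³ of water.
Total added water ≈ 1.826×10^13 m³ over 3.61×10^14 m² → Δh = 0.0506 m = 50.6 mm.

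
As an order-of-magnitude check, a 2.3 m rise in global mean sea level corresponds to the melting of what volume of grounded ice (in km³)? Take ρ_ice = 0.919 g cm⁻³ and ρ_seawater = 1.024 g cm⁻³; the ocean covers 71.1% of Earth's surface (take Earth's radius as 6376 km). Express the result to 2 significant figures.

≈ 9.3×10^5 km³

Required water volume = Δh × A = 2.3 m × 3.63×10^14 m² = 8.354×10^14 m³ = 8.354×10^5 km³.
Ice volume = water volume × ρ_w/ρ_ice = 8.354×10^5 × 1024/919 = 9.3×10^5 km³.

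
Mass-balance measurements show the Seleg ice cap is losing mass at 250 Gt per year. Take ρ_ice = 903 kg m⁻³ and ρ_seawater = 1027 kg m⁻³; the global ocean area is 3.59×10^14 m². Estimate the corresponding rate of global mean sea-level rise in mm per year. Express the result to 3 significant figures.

≈ 0.678 mm/yr

ρ_w = 1027 kg m⁻³. Annual water volume added = 250 Gt / ρ_w = 2.500×10^14 kg / 1027 kg m⁻³ = 2.434×10^11 m³.
Δh per year = 2.434×10^11 / 3.59×10^14 = 6.78×10^-4 m = 0.678 mm.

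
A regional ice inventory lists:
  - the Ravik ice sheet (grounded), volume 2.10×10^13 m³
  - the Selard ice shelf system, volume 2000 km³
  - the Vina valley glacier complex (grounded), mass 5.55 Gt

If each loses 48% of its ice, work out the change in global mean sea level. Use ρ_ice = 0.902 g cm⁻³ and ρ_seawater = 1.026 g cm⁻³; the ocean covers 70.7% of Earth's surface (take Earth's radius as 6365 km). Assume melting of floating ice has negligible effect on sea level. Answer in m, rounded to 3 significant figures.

≈ 0.0246 m

Ravik: 0.48 × 2.10×10^13 m³ × (902/1026) = 8.862×10^12 m³ of water.
The Selard ice shelf system is floating and already displaces its own weight of water, so its melt adds essentially nothing to sea level.
Vina: 0.48 × 5.55 Gt = 2.664×10^12 kg; dividing by ρ_w = 1.026 g cm⁻³ = 1026 kg m⁻³ gives 2.596×10^9 m³ of water.
Total added water ≈ 8.864×10^12 m³ over 3.60×10^14 m² → Δh = 0.0246 m.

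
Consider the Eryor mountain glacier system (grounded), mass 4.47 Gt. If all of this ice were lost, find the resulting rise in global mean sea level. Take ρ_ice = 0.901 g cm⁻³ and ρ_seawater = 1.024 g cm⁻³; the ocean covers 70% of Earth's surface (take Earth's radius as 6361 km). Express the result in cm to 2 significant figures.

Eryor: 4.47 Gt = 4.470×10^12 kg; dividing by ρ_w = 1.024 g cm⁻³ = 1024 kg m⁻³ gives 4.365×10^9 m³ of water.
Spread over 3.56×10^14 m² of ocean, Δh = 4.365×10^9 / 3.56×10^14 = 1.23×10^-5 m = 1.2×10^-3 cm.

≈ 1.2×10^-3 cm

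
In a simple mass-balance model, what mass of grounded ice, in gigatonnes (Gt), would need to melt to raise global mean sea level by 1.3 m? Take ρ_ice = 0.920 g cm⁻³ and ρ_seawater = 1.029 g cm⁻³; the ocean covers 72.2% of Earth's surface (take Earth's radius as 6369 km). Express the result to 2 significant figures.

Required water volume = Δh × A = 1.3 m × 3.68×10^14 m² = 4.784×10^14 m³.
ρ_w = 1.029 g cm⁻³ = 1029 kg m⁻³, so the mass of water = 4.784×10^14 m³ × 1029 kg m⁻³ = 4.923×10^17 kg = 4.9×10^5 Gt (and the same mass of ice, by conservation).

≈ 4.9×10^5 Gt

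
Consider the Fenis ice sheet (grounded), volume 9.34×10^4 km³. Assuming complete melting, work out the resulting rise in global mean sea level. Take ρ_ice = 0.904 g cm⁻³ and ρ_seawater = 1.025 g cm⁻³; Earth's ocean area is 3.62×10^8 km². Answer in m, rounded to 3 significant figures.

≈ 0.228 m

Fenis: 9.34×10^4 km³ × (904/1025) = 8.237×10^4 km³ of water.
Spread over 3.62×10^14 m² of ocean, Δh = 8.237×10^13 / 3.62×10^14 = 0.228 m.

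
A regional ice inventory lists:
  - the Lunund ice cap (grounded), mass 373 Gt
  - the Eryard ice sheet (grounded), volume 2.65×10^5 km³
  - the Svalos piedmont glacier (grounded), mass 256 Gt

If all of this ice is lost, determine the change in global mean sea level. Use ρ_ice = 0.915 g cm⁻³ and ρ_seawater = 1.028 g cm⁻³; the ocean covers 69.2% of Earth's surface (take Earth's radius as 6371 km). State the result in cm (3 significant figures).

≈ 67.0 cm

Lunund: 373 Gt = 3.730×10^14 kg; dividing by ρ_w = 1.028 g cm⁻³ = 1028 kg m⁻³ gives 3.628×10^11 m³ of water.
Eryard: 2.65×10^5 km³ × (915/1028) = 2.359×10^5 km³ of water.
Svalos: 256 Gt = 2.560×10^14 kg; dividing by ρ_w = 1028 kg m⁻³ gives 2.490×10^11 m³ of water.
Total added water ≈ 2.365×10^14 m³ over 3.53×10^14 m² → Δh = 0.670 m = 67.0 cm.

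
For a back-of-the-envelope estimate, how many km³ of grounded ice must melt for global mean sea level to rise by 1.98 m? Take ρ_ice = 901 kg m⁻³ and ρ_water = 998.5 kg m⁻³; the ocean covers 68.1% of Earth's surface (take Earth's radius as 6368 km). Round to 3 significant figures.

≈ 7.61×10^5 km³

Required water volume = Δh × A = 1.98 m × 3.47×10^14 m² = 6.871×10^14 m³ = 6.871×10^5 km³.
Ice volume = water volume × ρ_w/ρ_ice = 6.871×10^5 × 998.5/901 = 7.61×10^5 km³.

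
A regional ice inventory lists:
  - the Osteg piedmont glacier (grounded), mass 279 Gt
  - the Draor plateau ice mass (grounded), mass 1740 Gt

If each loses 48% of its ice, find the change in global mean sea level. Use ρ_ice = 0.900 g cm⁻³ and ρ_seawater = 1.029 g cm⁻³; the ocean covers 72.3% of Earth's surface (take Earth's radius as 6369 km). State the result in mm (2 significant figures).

≈ 2.6 mm

Osteg: 0.48 × 279 Gt = 1.339×10^14 kg; dividing by ρ_w = 1.029 g cm⁻³ = 1029 kg m⁻³ gives 1.301×10^11 m³ of water.
Draor: 0.48 × 1740 Gt = 8.352×10^14 kg; dividing by ρ_w = 1029 kg m⁻³ gives 8.117×10^11 m³ of water.
Total added water ≈ 9.418×10^11 m³ over 3.69×10^14 m² → Δh = 2.56×10^-3 m = 2.6 mm.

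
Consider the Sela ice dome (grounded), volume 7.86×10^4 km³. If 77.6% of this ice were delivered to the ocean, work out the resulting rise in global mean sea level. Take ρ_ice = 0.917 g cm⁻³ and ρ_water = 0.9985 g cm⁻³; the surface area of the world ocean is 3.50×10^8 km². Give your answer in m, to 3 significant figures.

≈ 0.160 m

Sela: 0.776 × 7.86×10^4 km³ × (917/998.5) = 5.602×10^4 km³ of water.
Spread over 3.50×10^14 m² of ocean, Δh = 5.602×10^13 / 3.50×10^14 = 0.160 m.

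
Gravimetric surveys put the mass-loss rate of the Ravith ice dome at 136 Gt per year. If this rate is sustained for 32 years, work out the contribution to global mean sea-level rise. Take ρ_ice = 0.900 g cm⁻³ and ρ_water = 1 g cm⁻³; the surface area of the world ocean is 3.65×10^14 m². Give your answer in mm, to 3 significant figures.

Total mass lost = 136 Gt/yr × 32 yr = 4352 Gt = 4.352×10^15 kg.
ρ_w = 1 g cm⁻³ = 1000 kg m⁻³, so water volume = 4.352×10^15 / 1000 = 4.352×10^12 m³.
Δh = 4.352×10^12 / 3.65×10^14 = 0.0119 m = 11.9 mm.

≈ 11.9 mm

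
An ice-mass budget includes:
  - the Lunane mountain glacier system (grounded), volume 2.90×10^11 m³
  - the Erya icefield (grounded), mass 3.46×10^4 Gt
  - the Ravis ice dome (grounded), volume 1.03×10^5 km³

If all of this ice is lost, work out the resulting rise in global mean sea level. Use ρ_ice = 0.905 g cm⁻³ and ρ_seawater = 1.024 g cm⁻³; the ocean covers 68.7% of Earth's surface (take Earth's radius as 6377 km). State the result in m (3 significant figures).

Lunane: 2.90×10^11 m³ × (905/1024) = 2.563×10^11 m³ of water.
Erya: 3.46×10^4 Gt = 3.460×10^16 kg; dividing by ρ_w = 1.024 g cm⁻³ = 1024 kg m⁻³ gives 3.379×10^13 m³ of water.
Ravis: 1.03×10^5 km³ × (905/1024) = 9.103×10^4 km³ of water.
Total added water ≈ 1.251×10^14 m³ over 3.51×10^14 m² → Δh = 0.356 m.

≈ 0.356 m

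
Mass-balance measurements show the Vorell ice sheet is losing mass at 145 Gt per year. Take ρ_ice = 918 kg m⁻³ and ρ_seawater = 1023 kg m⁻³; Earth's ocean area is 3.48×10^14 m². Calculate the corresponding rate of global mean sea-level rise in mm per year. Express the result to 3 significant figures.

ρ_w = 1023 kg m⁻³. Annual water volume added = 145 Gt / ρ_w = 1.450×10^14 kg / 1023 kg m⁻³ = 1.417×10^11 m³.
Δh per year = 1.417×10^11 / 3.48×10^14 = 4.07×10^-4 m = 0.407 mm.

≈ 0.407 mm/yr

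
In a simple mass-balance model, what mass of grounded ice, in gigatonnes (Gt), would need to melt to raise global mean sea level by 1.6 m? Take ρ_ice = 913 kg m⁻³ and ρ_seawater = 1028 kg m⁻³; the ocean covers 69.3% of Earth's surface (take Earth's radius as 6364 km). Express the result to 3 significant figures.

Required water volume = Δh × A = 1.6 m × 3.53×10^14 m² = 5.643×10^14 m³.
ρ_w = 1028 kg m⁻³, so the mass of water = 5.643×10^14 m³ × 1028 kg m⁻³ = 5.801×10^17 kg = 5.80×10^5 Gt (and the same mass of ice, by conservation).

≈ 5.80×10^5 Gt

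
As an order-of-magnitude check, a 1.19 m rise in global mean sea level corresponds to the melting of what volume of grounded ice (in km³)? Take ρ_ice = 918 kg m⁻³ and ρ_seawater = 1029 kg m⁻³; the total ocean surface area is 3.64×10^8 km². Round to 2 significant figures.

Required water volume = Δh × A = 1.19 m × 3.64×10^14 m² = 4.332×10^14 m³ = 4.332×10^5 km³.
Ice volume = water volume × ρ_w/ρ_ice = 4.332×10^5 × 1029/918 = 4.9×10^5 km³.

≈ 4.9×10^5 km³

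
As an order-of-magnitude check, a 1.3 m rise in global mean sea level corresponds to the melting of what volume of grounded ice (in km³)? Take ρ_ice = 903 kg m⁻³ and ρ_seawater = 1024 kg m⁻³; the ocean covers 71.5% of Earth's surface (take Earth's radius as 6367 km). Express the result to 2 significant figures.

≈ 5.4×10^5 km³

Required water volume = Δh × A = 1.3 m × 3.64×10^14 m² = 4.735×10^14 m³ = 4.735×10^5 km³.
Ice volume = water volume × ρ_w/ρ_ice = 4.735×10^5 × 1024/903 = 5.4×10^5 km³.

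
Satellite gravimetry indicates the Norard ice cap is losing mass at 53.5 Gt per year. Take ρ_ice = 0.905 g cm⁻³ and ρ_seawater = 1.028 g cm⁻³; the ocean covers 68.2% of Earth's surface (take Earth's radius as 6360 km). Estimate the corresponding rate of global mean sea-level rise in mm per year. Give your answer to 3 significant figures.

ρ_w = 1.028 g cm⁻³ = 1028 kg m⁻³. Annual water volume added = 53.5 Gt / ρ_w = 5.350×10^13 kg / 1028 kg m⁻³ = 5.204×10^10 m³.
Δh per year = 5.204×10^10 / 3.47×10^14 = 1.50×10^-4 m = 0.150 mm.

≈ 0.150 mm/yr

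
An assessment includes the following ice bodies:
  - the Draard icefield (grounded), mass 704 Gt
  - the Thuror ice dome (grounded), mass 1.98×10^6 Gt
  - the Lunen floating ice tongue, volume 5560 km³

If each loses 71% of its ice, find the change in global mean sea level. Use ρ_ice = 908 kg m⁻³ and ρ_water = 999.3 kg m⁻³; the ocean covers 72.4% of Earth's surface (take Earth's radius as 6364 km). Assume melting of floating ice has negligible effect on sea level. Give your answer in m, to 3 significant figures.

≈ 3.82 m

Draard: 0.71 × 704 Gt = 4.998×10^14 kg; dividing by ρ_w = 999.3 kg m⁻³ gives 5.002×10^11 m³ of water.
Thuror: 0.71 × 1.98×10^6 Gt = 1.406×10^18 kg; dividing by ρ_w = 999.3 kg m⁻³ gives 1.407×10^15 m³ of water.
The Lunen floating ice tongue is floating and already displaces its own weight of water, so its melt adds essentially nothing to sea level.
Total added water ≈ 1.407×10^15 m³ over 3.68×10^14 m² → Δh = 3.82 m.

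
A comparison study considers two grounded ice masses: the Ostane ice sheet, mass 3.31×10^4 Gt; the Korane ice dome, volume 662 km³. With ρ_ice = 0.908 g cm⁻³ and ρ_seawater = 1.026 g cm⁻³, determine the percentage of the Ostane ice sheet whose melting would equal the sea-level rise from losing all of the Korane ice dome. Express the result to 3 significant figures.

Equal sea-level rise means equal mass of meltwater, i.e. equal mass of ice lost.
Ice mass of Korane: 6.011×10^14 kg; ice mass of Ostane: 3.310×10^16 kg.
Fraction required = 6.011×10^14 / 3.310×10^16 = 0.0182 → 1.82 %.

≈ 1.82 %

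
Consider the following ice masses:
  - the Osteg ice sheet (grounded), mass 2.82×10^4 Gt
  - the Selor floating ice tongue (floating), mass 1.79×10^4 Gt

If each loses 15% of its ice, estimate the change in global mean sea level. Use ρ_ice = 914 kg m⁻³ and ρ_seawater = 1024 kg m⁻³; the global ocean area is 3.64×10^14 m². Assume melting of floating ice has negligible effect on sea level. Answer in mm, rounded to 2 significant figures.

≈ 11 mm

Osteg: 0.15 × 2.82×10^4 Gt = 4.230×10^15 kg; dividing by ρ_w = 1024 kg m⁻³ gives 4.131×10^12 m³ of water.
The Selor floating ice tongue is floating and already displaces its own weight of water, so its melt adds essentially nothing to sea level.
Total added water ≈ 4.131×10^12 m³ over 3.64×10^14 m² → Δh = 0.0113 m = 11 mm.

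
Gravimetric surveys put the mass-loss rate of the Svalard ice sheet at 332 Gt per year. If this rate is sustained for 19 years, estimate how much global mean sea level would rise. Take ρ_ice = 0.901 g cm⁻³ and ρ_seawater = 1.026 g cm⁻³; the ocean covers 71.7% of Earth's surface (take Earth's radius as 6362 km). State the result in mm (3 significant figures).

≈ 16.9 mm

Total mass lost = 332 Gt/yr × 19 yr = 6308 Gt = 6.308×10^15 kg.
ρ_w = 1.026 g cm⁻³ = 1026 kg m⁻³, so water volume = 6.308×10^15 / 1026 = 6.148×10^12 m³.
Δh = 6.148×10^12 / 3.65×10^14 = 0.0169 m = 16.9 mm.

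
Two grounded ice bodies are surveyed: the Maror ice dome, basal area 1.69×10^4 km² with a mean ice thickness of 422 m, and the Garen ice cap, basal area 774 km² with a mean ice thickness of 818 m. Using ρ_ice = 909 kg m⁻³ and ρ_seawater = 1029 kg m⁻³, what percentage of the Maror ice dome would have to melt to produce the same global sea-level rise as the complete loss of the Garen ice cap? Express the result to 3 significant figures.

Equal sea-level rise means equal mass of meltwater, i.e. equal mass of ice lost.
Ice mass of Garen: 5.755×10^14 kg; ice mass of Maror: 6.483×10^15 kg.
Fraction required = 5.755×10^14 / 6.483×10^15 = 0.0888 → 8.88 %.

≈ 8.88 %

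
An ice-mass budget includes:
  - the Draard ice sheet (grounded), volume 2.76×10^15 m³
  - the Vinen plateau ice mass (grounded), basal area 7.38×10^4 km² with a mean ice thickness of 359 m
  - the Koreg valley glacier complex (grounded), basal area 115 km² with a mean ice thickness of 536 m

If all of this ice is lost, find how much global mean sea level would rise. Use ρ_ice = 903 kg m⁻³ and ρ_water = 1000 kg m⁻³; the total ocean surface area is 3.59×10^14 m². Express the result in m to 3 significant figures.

≈ 7.01 m

Draard: 2.76×10^15 m³ × (903/1000) = 2.492×10^15 m³ of water.
Vinen: ice volume = 7.38×10^4 km² × 359 m = 2.649×10^4 km³; 2.649×10^4 × (903/1000) = 2.392×10^4 km³ of water.
Koreg: ice volume = 115 km² × 536 m = 61.64 km³; 61.64 × (903/1000) = 55.66 km³ of water.
Total added water ≈ 2.516×10^15 m³ over 3.59×10^14 m² → Δh = 7.01 m.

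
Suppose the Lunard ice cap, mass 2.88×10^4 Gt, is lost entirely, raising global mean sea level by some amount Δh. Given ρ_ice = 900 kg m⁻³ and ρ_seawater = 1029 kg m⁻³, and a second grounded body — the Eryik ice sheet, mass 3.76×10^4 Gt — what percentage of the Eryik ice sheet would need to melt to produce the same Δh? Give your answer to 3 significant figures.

≈ 76.6 %

Equal sea-level rise means equal mass of meltwater, i.e. equal mass of ice lost.
Ice mass of Lunard: 2.880×10^16 kg; ice mass of Eryik: 3.760×10^16 kg.
Fraction required = 2.880×10^16 / 3.760×10^16 = 0.766 → 76.6 %.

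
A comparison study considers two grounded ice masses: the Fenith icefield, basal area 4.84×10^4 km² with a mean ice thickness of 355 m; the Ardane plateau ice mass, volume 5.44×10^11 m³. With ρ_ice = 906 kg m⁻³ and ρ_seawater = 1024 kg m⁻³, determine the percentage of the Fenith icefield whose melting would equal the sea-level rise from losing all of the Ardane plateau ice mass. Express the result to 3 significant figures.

Equal sea-level rise means equal mass of meltwater, i.e. equal mass of ice lost.
Ice mass of Ardane: 4.929×10^14 kg; ice mass of Fenith: 1.557×10^16 kg.
Fraction required = 4.929×10^14 / 1.557×10^16 = 0.0317 → 3.17 %.

≈ 3.17 %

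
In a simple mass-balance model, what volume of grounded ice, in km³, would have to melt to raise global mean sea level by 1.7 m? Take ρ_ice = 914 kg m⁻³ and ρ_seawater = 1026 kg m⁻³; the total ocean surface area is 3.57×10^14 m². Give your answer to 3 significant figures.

≈ 6.81×10^5 km³

Required water volume = Δh × A = 1.7 m × 3.57×10^14 m² = 6.069×10^14 m³ = 6.069×10^5 km³.
Ice volume = water volume × ρ_w/ρ_ice = 6.069×10^5 × 1026/914 = 6.81×10^5 km³.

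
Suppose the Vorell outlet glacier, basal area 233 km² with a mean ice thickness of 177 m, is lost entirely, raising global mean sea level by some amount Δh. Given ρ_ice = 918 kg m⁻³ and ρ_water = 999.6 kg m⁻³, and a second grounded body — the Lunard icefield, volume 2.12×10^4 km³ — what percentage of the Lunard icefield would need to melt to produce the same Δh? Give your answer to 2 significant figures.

≈ 0.19 %

Equal sea-level rise means equal mass of meltwater, i.e. equal mass of ice lost.
Ice mass of Vorell: 3.786×10^13 kg; ice mass of Lunard: 1.946×10^16 kg.
Fraction required = 3.786×10^13 / 1.946×10^16 = 1.95×10^-3 → 0.19 %.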